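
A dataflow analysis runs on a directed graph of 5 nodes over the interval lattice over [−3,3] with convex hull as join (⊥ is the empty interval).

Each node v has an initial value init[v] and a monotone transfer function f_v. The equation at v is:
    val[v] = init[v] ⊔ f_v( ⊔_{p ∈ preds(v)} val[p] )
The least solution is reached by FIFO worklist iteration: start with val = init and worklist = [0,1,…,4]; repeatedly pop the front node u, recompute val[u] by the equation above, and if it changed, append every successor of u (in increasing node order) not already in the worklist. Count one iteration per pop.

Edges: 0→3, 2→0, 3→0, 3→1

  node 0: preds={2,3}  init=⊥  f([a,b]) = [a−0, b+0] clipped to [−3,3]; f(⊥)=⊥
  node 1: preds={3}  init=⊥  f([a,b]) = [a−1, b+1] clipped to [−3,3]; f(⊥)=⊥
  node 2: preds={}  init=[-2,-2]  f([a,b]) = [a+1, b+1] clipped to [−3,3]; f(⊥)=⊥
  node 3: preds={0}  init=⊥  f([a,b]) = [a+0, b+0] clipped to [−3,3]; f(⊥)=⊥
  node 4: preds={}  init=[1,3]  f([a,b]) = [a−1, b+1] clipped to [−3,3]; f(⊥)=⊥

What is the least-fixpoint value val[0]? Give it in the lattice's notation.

[-2,-2]

Trace (7 dequeues):
  [1] u=0 | in [-2,-2] | out [-2,-2] | prev ⊥ | push {}
  [2] u=1 | in ⊥ | out ⊥ | ==
  [3] u=2 | in ⊥ | out [-2,-2] | ==
  [4] u=3 | in [-2,-2] | out [-2,-2] | prev ⊥ | push {0,1}
  [5] u=4 | in ⊥ | out [1,3] | ==
  [6] u=0 | in [-2,-2] | out [-2,-2] | ==
  [7] u=1 | in [-2,-2] | out [-3,-1] | prev ⊥ | push {}

Converged values:
  [0] [-2,-2]
  [1] [-3,-1]
  [2] [-2,-2]
  [3] [-2,-2]
  [4] [1,3]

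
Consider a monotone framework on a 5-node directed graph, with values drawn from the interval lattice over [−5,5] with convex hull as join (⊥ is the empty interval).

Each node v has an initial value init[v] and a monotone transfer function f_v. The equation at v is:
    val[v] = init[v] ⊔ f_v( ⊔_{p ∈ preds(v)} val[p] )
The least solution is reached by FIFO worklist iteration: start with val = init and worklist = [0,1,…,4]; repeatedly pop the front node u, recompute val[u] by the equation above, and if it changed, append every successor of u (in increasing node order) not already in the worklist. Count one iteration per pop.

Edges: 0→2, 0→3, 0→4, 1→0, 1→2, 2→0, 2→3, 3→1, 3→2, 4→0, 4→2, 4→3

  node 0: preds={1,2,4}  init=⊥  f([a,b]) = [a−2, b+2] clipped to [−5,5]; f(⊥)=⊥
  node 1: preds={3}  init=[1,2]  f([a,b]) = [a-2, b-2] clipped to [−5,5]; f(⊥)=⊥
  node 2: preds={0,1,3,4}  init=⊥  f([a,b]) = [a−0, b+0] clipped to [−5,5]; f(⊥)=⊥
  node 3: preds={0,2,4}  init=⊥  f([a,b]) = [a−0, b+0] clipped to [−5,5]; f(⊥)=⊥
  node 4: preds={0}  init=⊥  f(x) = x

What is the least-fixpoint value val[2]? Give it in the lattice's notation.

[-5,5]

Iteration log — 19 steps:
  step 1. node 0  ⊔preds=[1,2]  new=[-1,4]  old=⊥  +wl: 
  step 2. node 1  ⊔preds=⊥  new=[1,2]  stable
  step 3. node 2  ⊔preds=[-1,4]  new=[-1,4]  old=⊥  +wl: 0
  step 4. node 3  ⊔preds=[-1,4]  new=[-1,4]  old=⊥  +wl: 1,2
  step 5. node 4  ⊔preds=[-1,4]  new=[-1,4]  old=⊥  +wl: 3
  step 6. node 0  ⊔preds=[-1,4]  new=[-3,5]  old=[-1,4]  +wl: 4
  step 7. node 1  ⊔preds=[-1,4]  new=[-3,2]  old=[1,2]  +wl: 0
  step 8. node 2  ⊔preds=[-3,5]  new=[-3,5]  old=[-1,4]  +wl: 
  step 9. node 3  ⊔preds=[-3,5]  new=[-3,5]  old=[-1,4]  +wl: 1,2
  step 10. node 4  ⊔preds=[-3,5]  new=[-3,5]  old=[-1,4]  +wl: 3
  step 11. node 0  ⊔preds=[-3,5]  new=[-5,5]  old=[-3,5]  +wl: 4
  step 12. node 1  ⊔preds=[-3,5]  new=[-5,3]  old=[-3,2]  +wl: 0
  step 13. node 2  ⊔preds=[-5,5]  new=[-5,5]  old=[-3,5]  +wl: 
  step 14. node 3  ⊔preds=[-5,5]  new=[-5,5]  old=[-3,5]  +wl: 1,2
  step 15. node 4  ⊔preds=[-5,5]  new=[-5,5]  old=[-3,5]  +wl: 3
  step 16. node 0  ⊔preds=[-5,5]  new=[-5,5]  stable
  step 17. node 1  ⊔preds=[-5,5]  new=[-5,3]  stable
  step 18. node 2  ⊔preds=[-5,5]  new=[-5,5]  stable
  step 19. node 3  ⊔preds=[-5,5]  new=[-5,5]  stable

Least fixpoint reached:
  node 0: [-5,5]
  node 1: [-5,3]
  node 2: [-5,5]
  node 3: [-5,5]
  node 4: [-5,5]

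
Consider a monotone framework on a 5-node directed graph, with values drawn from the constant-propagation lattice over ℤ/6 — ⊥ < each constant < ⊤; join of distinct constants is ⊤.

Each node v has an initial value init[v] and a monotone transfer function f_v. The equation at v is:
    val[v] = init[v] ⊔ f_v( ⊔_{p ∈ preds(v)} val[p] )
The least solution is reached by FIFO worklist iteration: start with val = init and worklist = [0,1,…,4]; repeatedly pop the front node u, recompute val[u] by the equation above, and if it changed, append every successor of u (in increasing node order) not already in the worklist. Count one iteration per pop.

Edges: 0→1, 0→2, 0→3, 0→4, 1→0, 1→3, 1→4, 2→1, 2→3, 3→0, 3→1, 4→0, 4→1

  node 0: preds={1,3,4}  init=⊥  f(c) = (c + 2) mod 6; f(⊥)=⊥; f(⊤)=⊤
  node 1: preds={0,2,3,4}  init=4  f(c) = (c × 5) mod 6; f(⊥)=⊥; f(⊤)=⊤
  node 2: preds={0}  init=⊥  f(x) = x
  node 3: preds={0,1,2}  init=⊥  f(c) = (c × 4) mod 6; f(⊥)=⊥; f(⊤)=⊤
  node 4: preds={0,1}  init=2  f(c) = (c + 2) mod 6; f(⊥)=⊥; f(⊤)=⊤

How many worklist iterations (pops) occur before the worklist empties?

7

Trace (7 dequeues):
  [1] u=0 | in ⊤ | out ⊤ | prev ⊥ | push {}
  [2] u=1 | in ⊤ | out ⊤ | prev 4 | push {0}
  [3] u=2 | in ⊤ | out ⊤ | prev ⊥ | push {1}
  [4] u=3 | in ⊤ | out ⊤ | prev ⊥ | push {}
  [5] u=4 | in ⊤ | out ⊤ | prev 2 | push {}
  [6] u=0 | in ⊤ | out ⊤ | ==
  [7] u=1 | in ⊤ | out ⊤ | ==

Converged values:
  [0] ⊤
  [1] ⊤
  [2] ⊤
  [3] ⊤
  [4] ⊤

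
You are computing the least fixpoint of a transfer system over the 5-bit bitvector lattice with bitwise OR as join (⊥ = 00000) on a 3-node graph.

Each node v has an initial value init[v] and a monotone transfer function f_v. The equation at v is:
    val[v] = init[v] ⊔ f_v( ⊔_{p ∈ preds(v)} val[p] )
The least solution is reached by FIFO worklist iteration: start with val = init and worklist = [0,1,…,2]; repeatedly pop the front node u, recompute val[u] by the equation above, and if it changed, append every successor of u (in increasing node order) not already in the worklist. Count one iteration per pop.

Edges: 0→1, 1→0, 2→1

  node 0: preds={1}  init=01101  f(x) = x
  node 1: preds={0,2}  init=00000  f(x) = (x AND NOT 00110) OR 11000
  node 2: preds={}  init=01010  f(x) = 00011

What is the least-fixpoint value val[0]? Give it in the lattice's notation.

11101

Iteration log — 5 steps:
  step 1. node 0  ⊔preds=00000  new=01101  stable
  step 2. node 1  ⊔preds=01111  new=11001  old=00000  +wl: 0
  step 3. node 2  ⊔preds=00000  new=01011  old=01010  +wl: 1
  step 4. node 0  ⊔preds=11001  new=11101  old=01101  +wl: 
  step 5. node 1  ⊔preds=11111  new=11001  stable

Least fixpoint reached:
  node 0: 11101
  node 1: 11001
  node 2: 01011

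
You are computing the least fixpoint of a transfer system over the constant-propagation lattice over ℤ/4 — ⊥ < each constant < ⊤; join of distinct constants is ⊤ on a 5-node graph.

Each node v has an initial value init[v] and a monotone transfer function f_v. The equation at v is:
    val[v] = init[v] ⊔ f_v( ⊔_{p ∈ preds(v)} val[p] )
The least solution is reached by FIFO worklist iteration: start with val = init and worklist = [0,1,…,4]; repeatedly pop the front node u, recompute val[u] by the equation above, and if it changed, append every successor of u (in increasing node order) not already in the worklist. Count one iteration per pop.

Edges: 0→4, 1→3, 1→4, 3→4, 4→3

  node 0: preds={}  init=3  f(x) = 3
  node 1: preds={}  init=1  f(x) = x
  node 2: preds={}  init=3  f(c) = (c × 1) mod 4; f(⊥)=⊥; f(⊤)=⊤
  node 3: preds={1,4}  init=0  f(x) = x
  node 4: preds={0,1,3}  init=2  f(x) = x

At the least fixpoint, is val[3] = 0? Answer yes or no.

Worklist (6 pops):
  #1 pop 0: in=⊥ → 3 (no change)
  #2 pop 1: in=⊥ → 1 (no change)
  #3 pop 2: in=⊥ → 3 (no change)
  #4 pop 3: in=⊤ → ⊤ (was 0); enqueue []
  #5 pop 4: in=⊤ → ⊤ (was 2); enqueue [3]
  #6 pop 3: in=⊤ → ⊤ (no change)

Fixpoint:
  val[0] = 3
  val[1] = 1
  val[2] = 3
  val[3] = ⊤
  val[4] = ⊤

no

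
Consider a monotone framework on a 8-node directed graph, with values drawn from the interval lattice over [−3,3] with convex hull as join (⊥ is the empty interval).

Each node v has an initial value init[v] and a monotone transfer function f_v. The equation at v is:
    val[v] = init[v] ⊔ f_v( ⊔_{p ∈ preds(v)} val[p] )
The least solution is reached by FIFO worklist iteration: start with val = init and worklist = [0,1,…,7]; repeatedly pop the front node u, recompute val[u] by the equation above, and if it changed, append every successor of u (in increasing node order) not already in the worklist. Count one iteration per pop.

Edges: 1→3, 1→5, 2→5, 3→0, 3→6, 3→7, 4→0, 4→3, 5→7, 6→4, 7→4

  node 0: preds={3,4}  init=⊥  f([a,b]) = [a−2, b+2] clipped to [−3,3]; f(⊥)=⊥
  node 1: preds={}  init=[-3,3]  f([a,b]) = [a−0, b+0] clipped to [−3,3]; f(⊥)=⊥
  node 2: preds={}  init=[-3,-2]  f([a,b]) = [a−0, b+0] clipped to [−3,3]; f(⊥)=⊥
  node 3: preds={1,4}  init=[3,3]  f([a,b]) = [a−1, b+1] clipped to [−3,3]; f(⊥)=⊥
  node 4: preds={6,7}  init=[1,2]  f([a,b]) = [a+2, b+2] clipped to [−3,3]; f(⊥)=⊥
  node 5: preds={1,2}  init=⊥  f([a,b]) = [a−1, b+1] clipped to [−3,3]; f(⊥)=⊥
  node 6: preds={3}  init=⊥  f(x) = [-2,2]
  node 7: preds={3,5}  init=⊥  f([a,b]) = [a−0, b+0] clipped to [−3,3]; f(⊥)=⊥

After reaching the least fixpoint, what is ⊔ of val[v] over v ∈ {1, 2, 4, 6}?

Worklist (12 pops):
  #1 pop 0: in=[1,3] → [-1,3] (was ⊥); enqueue []
  #2 pop 1: in=⊥ → [-3,3] (no change)
  #3 pop 2: in=⊥ → [-3,-2] (no change)
  #4 pop 3: in=[-3,3] → [-3,3] (was [3,3]); enqueue [0]
  #5 pop 4: in=⊥ → [1,2] (no change)
  #6 pop 5: in=[-3,3] → [-3,3] (was ⊥); enqueue []
  #7 pop 6: in=[-3,3] → [-2,2] (was ⊥); enqueue [4]
  #8 pop 7: in=[-3,3] → [-3,3] (was ⊥); enqueue []
  #9 pop 0: in=[-3,3] → [-3,3] (was [-1,3]); enqueue []
  #10 pop 4: in=[-3,3] → [-1,3] (was [1,2]); enqueue [0,3]
  #11 pop 0: in=[-3,3] → [-3,3] (no change)
  #12 pop 3: in=[-3,3] → [-3,3] (no change)

Fixpoint:
  val[0] = [-3,3]
  val[1] = [-3,3]
  val[2] = [-3,-2]
  val[3] = [-3,3]
  val[4] = [-1,3]
  val[5] = [-3,3]
  val[6] = [-2,2]
  val[7] = [-3,3]

[-3,3]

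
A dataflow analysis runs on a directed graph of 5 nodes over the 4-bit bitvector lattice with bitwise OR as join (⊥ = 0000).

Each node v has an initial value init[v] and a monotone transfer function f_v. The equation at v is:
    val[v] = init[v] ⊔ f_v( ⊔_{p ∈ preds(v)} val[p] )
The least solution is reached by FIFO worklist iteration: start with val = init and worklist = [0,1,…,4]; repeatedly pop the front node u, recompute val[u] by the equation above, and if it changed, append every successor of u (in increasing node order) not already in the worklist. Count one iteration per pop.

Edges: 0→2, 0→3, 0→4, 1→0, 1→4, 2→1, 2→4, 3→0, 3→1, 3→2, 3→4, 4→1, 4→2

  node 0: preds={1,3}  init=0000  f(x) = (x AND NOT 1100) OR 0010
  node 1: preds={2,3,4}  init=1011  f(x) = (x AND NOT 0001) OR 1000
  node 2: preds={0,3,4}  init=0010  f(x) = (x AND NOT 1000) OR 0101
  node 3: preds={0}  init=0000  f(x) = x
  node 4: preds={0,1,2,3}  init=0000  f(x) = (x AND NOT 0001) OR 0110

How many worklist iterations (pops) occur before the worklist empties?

9

Iteration log — 9 steps:
  step 1. node 0  ⊔preds=1011  new=0011  old=0000  +wl: 
  step 2. node 1  ⊔preds=0010  new=1011  stable
  step 3. node 2  ⊔preds=0011  new=0111  old=0010  +wl: 1
  step 4. node 3  ⊔preds=0011  new=0011  old=0000  +wl: 0,2
  step 5. node 4  ⊔preds=1111  new=1110  old=0000  +wl: 
  step 6. node 1  ⊔preds=1111  new=1111  old=1011  +wl: 4
  step 7. node 0  ⊔preds=1111  new=0011  stable
  step 8. node 2  ⊔preds=1111  new=0111  stable
  step 9. node 4  ⊔preds=1111  new=1110  stable

Least fixpoint reached:
  node 0: 0011
  node 1: 1111
  node 2: 0111
  node 3: 0011
  node 4: 1110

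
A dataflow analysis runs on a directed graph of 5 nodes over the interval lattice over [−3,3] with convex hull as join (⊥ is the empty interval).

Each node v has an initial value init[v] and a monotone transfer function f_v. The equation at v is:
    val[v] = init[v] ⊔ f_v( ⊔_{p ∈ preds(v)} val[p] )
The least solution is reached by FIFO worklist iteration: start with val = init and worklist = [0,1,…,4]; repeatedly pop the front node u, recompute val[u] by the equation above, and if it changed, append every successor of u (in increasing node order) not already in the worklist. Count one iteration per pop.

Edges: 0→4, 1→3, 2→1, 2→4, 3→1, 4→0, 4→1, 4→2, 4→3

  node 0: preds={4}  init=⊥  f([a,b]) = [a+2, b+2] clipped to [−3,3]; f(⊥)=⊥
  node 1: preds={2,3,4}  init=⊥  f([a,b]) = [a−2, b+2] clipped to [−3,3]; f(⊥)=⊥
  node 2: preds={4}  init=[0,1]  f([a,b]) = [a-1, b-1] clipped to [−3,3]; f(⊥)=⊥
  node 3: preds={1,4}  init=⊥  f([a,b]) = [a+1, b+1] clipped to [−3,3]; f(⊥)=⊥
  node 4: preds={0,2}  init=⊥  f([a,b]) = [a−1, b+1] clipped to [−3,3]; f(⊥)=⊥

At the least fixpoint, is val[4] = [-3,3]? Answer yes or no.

yes

Iteration log — 16 steps:
  step 1. node 0  ⊔preds=⊥  new=⊥  stable
  step 2. node 1  ⊔preds=[0,1]  new=[-2,3]  old=⊥  +wl: 
  step 3. node 2  ⊔preds=⊥  new=[0,1]  stable
  step 4. node 3  ⊔preds=[-2,3]  new=[-1,3]  old=⊥  +wl: 1
  step 5. node 4  ⊔preds=[0,1]  new=[-1,2]  old=⊥  +wl: 0,2,3
  step 6. node 1  ⊔preds=[-1,3]  new=[-3,3]  old=[-2,3]  +wl: 
  step 7. node 0  ⊔preds=[-1,2]  new=[1,3]  old=⊥  +wl: 4
  step 8. node 2  ⊔preds=[-1,2]  new=[-2,1]  old=[0,1]  +wl: 1
  step 9. node 3  ⊔preds=[-3,3]  new=[-2,3]  old=[-1,3]  +wl: 
  step 10. node 4  ⊔preds=[-2,3]  new=[-3,3]  old=[-1,2]  +wl: 0,2,3
  step 11. node 1  ⊔preds=[-3,3]  new=[-3,3]  stable
  step 12. node 0  ⊔preds=[-3,3]  new=[-1,3]  old=[1,3]  +wl: 4
  step 13. node 2  ⊔preds=[-3,3]  new=[-3,2]  old=[-2,1]  +wl: 1
  step 14. node 3  ⊔preds=[-3,3]  new=[-2,3]  stable
  step 15. node 4  ⊔preds=[-3,3]  new=[-3,3]  stable
  step 16. node 1  ⊔preds=[-3,3]  new=[-3,3]  stable

Least fixpoint reached:
  node 0: [-1,3]
  node 1: [-3,3]
  node 2: [-3,2]
  node 3: [-2,3]
  node 4: [-3,3]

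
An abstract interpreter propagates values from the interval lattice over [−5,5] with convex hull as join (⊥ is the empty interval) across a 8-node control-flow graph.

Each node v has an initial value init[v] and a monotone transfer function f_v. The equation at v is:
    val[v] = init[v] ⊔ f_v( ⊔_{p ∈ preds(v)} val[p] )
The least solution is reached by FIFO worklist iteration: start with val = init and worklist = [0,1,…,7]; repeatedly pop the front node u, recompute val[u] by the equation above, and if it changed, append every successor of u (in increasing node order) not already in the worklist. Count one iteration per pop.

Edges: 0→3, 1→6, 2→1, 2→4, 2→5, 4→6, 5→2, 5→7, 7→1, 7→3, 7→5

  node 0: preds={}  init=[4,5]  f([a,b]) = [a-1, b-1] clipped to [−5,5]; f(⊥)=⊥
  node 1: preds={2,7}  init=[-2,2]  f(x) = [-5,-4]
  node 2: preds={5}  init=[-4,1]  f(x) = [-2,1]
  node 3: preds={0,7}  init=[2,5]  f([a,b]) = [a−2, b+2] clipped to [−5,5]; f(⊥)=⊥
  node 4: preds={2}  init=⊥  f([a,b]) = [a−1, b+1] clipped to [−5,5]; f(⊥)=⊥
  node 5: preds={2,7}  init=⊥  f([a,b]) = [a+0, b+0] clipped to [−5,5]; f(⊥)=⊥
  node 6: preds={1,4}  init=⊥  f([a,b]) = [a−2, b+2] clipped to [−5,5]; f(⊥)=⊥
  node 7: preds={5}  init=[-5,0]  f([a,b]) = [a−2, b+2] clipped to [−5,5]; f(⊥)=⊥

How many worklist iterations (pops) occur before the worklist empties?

Trace (19 dequeues):
  [1] u=0 | in ⊥ | out [4,5] | ==
  [2] u=1 | in [-5,1] | out [-5,2] | prev [-2,2] | push {}
  [3] u=2 | in ⊥ | out [-4,1] | ==
  [4] u=3 | in [-5,5] | out [-5,5] | prev [2,5] | push {}
  [5] u=4 | in [-4,1] | out [-5,2] | prev ⊥ | push {}
  [6] u=5 | in [-5,1] | out [-5,1] | prev ⊥ | push {2}
  [7] u=6 | in [-5,2] | out [-5,4] | prev ⊥ | push {}
  [8] u=7 | in [-5,1] | out [-5,3] | prev [-5,0] | push {1,3,5}
  [9] u=2 | in [-5,1] | out [-4,1] | ==
  [10] u=1 | in [-5,3] | out [-5,2] | ==
  [11] u=3 | in [-5,5] | out [-5,5] | ==
  [12] u=5 | in [-5,3] | out [-5,3] | prev [-5,1] | push {2,7}
  [13] u=2 | in [-5,3] | out [-4,1] | ==
  [14] u=7 | in [-5,3] | out [-5,5] | prev [-5,3] | push {1,3,5}
  [15] u=1 | in [-5,5] | out [-5,2] | ==
  [16] u=3 | in [-5,5] | out [-5,5] | ==
  [17] u=5 | in [-5,5] | out [-5,5] | prev [-5,3] | push {2,7}
  [18] u=2 | in [-5,5] | out [-4,1] | ==
  [19] u=7 | in [-5,5] | out [-5,5] | ==

Converged values:
  [0] [4,5]
  [1] [-5,2]
  [2] [-4,1]
  [3] [-5,5]
  [4] [-5,2]
  [5] [-5,5]
  [6] [-5,4]
  [7] [-5,5]

19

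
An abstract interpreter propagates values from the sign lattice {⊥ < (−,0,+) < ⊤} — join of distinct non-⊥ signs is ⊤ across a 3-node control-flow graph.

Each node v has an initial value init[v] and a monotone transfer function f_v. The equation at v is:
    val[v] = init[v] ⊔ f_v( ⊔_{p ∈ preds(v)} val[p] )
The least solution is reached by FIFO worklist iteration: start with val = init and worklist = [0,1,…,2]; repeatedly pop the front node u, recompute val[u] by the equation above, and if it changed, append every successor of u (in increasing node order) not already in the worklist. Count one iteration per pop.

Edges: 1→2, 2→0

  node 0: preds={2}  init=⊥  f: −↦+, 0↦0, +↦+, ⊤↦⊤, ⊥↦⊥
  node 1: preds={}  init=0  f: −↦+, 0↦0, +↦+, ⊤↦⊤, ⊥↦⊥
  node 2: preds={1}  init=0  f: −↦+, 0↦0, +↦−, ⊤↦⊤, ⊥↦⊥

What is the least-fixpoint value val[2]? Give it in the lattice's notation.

0

Trace (3 dequeues):
  [1] u=0 | in 0 | out 0 | prev ⊥ | push {}
  [2] u=1 | in ⊥ | out 0 | ==
  [3] u=2 | in 0 | out 0 | ==

Converged values:
  [0] 0
  [1] 0
  [2] 0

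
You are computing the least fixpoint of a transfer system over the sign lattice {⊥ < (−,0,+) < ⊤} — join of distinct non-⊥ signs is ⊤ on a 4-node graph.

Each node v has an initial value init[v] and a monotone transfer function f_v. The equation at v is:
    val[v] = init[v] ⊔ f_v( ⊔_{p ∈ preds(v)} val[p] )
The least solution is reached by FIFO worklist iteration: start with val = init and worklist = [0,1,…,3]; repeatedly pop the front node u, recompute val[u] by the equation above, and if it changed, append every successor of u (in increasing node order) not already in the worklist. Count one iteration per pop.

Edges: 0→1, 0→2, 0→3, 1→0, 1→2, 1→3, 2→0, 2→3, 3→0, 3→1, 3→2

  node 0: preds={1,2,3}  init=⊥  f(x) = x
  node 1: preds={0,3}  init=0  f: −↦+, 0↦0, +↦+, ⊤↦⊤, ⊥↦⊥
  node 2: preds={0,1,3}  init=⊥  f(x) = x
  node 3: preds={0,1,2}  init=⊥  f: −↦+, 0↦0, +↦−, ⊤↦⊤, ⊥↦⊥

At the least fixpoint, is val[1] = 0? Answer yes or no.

yes

Trace (7 dequeues):
  [1] u=0 | in 0 | out 0 | prev ⊥ | push {}
  [2] u=1 | in 0 | out 0 | ==
  [3] u=2 | in 0 | out 0 | prev ⊥ | push {0}
  [4] u=3 | in 0 | out 0 | prev ⊥ | push {1,2}
  [5] u=0 | in 0 | out 0 | ==
  [6] u=1 | in 0 | out 0 | ==
  [7] u=2 | in 0 | out 0 | ==

Converged values:
  [0] 0
  [1] 0
  [2] 0
  [3] 0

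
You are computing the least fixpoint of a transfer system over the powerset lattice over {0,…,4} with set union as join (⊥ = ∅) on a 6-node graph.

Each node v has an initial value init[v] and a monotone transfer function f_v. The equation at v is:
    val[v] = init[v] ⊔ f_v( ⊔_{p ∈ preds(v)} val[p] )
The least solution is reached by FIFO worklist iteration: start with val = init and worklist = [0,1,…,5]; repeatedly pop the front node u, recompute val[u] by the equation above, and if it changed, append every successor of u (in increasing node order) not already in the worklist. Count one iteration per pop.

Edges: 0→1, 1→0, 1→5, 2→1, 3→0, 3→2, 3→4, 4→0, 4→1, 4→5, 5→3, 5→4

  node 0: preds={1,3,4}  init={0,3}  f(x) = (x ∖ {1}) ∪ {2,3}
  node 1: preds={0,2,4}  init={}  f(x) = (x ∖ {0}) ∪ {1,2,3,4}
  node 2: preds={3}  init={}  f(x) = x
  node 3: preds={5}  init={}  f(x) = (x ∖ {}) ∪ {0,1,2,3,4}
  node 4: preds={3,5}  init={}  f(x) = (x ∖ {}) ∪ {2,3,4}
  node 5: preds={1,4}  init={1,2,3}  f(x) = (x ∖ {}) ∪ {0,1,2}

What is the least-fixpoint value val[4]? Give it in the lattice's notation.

{0,1,2,3,4}

Trace (11 dequeues):
  [1] u=0 | in {} | out {0,2,3} | prev {0,3} | push {}
  [2] u=1 | in {0,2,3} | out {1,2,3,4} | prev {} | push {0}
  [3] u=2 | in {} | out {} | ==
  [4] u=3 | in {1,2,3} | out {0,1,2,3,4} | prev {} | push {2}
  [5] u=4 | in {0,1,2,3,4} | out {0,1,2,3,4} | prev {} | push {1}
  [6] u=5 | in {0,1,2,3,4} | out {0,1,2,3,4} | prev {1,2,3} | push {3,4}
  [7] u=0 | in {0,1,2,3,4} | out {0,2,3,4} | prev {0,2,3} | push {}
  [8] u=2 | in {0,1,2,3,4} | out {0,1,2,3,4} | prev {} | push {}
  [9] u=1 | in {0,1,2,3,4} | out {1,2,3,4} | ==
  [10] u=3 | in {0,1,2,3,4} | out {0,1,2,3,4} | ==
  [11] u=4 | in {0,1,2,3,4} | out {0,1,2,3,4} | ==

Converged values:
  [0] {0,2,3,4}
  [1] {1,2,3,4}
  [2] {0,1,2,3,4}
  [3] {0,1,2,3,4}
  [4] {0,1,2,3,4}
  [5] {0,1,2,3,4}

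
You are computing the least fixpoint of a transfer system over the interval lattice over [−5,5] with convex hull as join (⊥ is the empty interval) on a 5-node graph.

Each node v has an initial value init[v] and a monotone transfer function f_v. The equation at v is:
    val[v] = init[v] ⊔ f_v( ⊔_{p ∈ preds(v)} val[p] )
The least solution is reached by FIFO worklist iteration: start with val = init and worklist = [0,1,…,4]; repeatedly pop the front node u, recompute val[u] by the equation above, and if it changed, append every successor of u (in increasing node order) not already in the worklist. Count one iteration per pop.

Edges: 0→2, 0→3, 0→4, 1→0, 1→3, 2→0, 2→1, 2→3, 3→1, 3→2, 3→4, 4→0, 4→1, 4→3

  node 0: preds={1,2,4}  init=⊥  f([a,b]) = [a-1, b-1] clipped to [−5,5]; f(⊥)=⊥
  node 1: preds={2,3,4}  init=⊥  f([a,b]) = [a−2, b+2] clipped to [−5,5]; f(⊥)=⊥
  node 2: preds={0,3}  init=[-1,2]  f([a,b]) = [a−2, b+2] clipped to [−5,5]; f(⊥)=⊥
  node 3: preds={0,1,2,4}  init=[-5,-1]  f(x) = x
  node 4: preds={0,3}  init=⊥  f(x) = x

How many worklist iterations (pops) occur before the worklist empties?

15

Worklist (15 pops):
  #1 pop 0: in=[-1,2] → [-2,1] (was ⊥); enqueue []
  #2 pop 1: in=[-5,2] → [-5,4] (was ⊥); enqueue [0]
  #3 pop 2: in=[-5,1] → [-5,3] (was [-1,2]); enqueue [1]
  #4 pop 3: in=[-5,4] → [-5,4] (was [-5,-1]); enqueue [2]
  #5 pop 4: in=[-5,4] → [-5,4] (was ⊥); enqueue [3]
  #6 pop 0: in=[-5,4] → [-5,3] (was [-2,1]); enqueue [4]
  #7 pop 1: in=[-5,4] → [-5,5] (was [-5,4]); enqueue [0]
  #8 pop 2: in=[-5,4] → [-5,5] (was [-5,3]); enqueue [1]
  #9 pop 3: in=[-5,5] → [-5,5] (was [-5,4]); enqueue [2]
  #10 pop 4: in=[-5,5] → [-5,5] (was [-5,4]); enqueue [3]
  #11 pop 0: in=[-5,5] → [-5,4] (was [-5,3]); enqueue [4]
  #12 pop 1: in=[-5,5] → [-5,5] (no change)
  #13 pop 2: in=[-5,5] → [-5,5] (no change)
  #14 pop 3: in=[-5,5] → [-5,5] (no change)
  #15 pop 4: in=[-5,5] → [-5,5] (no change)

Fixpoint:
  val[0] = [-5,4]
  val[1] = [-5,5]
  val[2] = [-5,5]
  val[3] = [-5,5]
  val[4] = [-5,5]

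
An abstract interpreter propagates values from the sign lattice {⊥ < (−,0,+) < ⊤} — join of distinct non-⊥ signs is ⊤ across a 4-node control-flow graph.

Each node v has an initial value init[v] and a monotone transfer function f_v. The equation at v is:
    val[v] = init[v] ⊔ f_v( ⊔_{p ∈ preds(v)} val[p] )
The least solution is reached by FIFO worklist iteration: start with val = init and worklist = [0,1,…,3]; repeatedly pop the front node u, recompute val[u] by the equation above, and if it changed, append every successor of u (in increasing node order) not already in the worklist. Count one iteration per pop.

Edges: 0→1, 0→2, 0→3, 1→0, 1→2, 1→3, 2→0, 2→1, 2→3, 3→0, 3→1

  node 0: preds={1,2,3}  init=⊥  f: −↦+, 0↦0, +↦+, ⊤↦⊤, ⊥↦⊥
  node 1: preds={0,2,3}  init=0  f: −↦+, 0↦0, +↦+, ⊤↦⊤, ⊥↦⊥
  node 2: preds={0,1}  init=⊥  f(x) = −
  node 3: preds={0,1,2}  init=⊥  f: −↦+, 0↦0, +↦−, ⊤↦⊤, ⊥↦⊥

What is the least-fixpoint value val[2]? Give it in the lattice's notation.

−

Worklist (9 pops):
  #1 pop 0: in=0 → 0 (was ⊥); enqueue []
  #2 pop 1: in=0 → 0 (no change)
  #3 pop 2: in=0 → − (was ⊥); enqueue [0,1]
  #4 pop 3: in=⊤ → ⊤ (was ⊥); enqueue []
  #5 pop 0: in=⊤ → ⊤ (was 0); enqueue [2,3]
  #6 pop 1: in=⊤ → ⊤ (was 0); enqueue [0]
  #7 pop 2: in=⊤ → − (no change)
  #8 pop 3: in=⊤ → ⊤ (no change)
  #9 pop 0: in=⊤ → ⊤ (no change)

Fixpoint:
  val[0] = ⊤
  val[1] = ⊤
  val[2] = −
  val[3] = ⊤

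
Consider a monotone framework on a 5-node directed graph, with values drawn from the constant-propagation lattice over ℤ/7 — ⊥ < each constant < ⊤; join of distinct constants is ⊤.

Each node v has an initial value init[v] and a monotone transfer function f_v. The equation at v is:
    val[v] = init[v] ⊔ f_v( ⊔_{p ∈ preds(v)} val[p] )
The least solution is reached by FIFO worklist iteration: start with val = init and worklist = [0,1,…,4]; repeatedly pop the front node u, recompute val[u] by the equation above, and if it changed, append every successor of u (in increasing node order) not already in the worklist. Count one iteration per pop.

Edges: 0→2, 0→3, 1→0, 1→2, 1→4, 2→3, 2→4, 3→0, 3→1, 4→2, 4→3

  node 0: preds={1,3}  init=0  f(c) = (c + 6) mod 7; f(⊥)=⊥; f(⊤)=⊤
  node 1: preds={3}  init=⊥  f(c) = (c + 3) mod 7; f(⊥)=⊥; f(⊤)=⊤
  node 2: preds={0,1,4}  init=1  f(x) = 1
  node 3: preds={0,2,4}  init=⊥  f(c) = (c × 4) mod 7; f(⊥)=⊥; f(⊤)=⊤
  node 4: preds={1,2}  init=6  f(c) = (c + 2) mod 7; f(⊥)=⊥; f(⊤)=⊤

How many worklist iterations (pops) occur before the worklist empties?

Trace (11 dequeues):
  [1] u=0 | in ⊥ | out 0 | ==
  [2] u=1 | in ⊥ | out ⊥ | ==
  [3] u=2 | in ⊤ | out 1 | ==
  [4] u=3 | in ⊤ | out ⊤ | prev ⊥ | push {0,1}
  [5] u=4 | in 1 | out ⊤ | prev 6 | push {2,3}
  [6] u=0 | in ⊤ | out ⊤ | prev 0 | push {}
  [7] u=1 | in ⊤ | out ⊤ | prev ⊥ | push {0,4}
  [8] u=2 | in ⊤ | out 1 | ==
  [9] u=3 | in ⊤ | out ⊤ | ==
  [10] u=0 | in ⊤ | out ⊤ | ==
  [11] u=4 | in ⊤ | out ⊤ | ==

Converged values:
  [0] ⊤
  [1] ⊤
  [2] 1
  [3] ⊤
  [4] ⊤

11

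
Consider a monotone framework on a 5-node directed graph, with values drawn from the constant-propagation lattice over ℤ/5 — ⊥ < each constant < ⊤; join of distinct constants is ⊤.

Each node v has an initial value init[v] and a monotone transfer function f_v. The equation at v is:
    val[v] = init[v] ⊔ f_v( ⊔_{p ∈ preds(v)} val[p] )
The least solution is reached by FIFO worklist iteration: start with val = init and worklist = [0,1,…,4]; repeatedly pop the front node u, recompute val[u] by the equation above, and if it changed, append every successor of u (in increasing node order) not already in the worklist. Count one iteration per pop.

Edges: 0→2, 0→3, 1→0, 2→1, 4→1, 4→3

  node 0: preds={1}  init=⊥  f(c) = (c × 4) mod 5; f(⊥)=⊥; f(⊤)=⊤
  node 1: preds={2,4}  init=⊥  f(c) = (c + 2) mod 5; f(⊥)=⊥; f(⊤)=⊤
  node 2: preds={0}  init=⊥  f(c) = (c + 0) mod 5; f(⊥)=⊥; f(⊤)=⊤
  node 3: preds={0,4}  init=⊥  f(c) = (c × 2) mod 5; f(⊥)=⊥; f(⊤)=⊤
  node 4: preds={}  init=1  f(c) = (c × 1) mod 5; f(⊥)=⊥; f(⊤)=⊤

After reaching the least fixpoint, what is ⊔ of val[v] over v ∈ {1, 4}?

Worklist (13 pops):
  #1 pop 0: in=⊥ → ⊥ (no change)
  #2 pop 1: in=1 → 3 (was ⊥); enqueue [0]
  #3 pop 2: in=⊥ → ⊥ (no change)
  #4 pop 3: in=1 → 2 (was ⊥); enqueue []
  #5 pop 4: in=⊥ → 1 (no change)
  #6 pop 0: in=3 → 2 (was ⊥); enqueue [2,3]
  #7 pop 2: in=2 → 2 (was ⊥); enqueue [1]
  #8 pop 3: in=⊤ → ⊤ (was 2); enqueue []
  #9 pop 1: in=⊤ → ⊤ (was 3); enqueue [0]
  #10 pop 0: in=⊤ → ⊤ (was 2); enqueue [2,3]
  #11 pop 2: in=⊤ → ⊤ (was 2); enqueue [1]
  #12 pop 3: in=⊤ → ⊤ (no change)
  #13 pop 1: in=⊤ → ⊤ (no change)

Fixpoint:
  val[0] = ⊤
  val[1] = ⊤
  val[2] = ⊤
  val[3] = ⊤
  val[4] = 1

⊤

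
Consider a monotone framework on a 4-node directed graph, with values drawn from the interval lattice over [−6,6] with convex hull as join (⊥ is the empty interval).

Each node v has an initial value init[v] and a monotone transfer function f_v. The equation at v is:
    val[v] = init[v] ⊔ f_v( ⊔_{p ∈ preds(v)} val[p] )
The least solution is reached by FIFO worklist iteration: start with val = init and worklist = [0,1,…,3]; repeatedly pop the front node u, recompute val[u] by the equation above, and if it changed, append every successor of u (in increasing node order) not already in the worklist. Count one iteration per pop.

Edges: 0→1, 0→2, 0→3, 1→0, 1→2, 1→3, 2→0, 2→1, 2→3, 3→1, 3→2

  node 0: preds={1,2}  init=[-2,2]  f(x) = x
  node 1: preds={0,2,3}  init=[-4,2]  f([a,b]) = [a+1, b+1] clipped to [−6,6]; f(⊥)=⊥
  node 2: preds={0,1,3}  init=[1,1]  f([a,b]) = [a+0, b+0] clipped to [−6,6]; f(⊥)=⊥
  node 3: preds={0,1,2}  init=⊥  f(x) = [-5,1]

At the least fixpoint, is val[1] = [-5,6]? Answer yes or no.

no

Worklist (20 pops):
  #1 pop 0: in=[-4,2] → [-4,2] (was [-2,2]); enqueue []
  #2 pop 1: in=[-4,2] → [-4,3] (was [-4,2]); enqueue [0]
  #3 pop 2: in=[-4,3] → [-4,3] (was [1,1]); enqueue [1]
  #4 pop 3: in=[-4,3] → [-5,1] (was ⊥); enqueue [2]
  #5 pop 0: in=[-4,3] → [-4,3] (was [-4,2]); enqueue [3]
  #6 pop 1: in=[-5,3] → [-4,4] (was [-4,3]); enqueue [0]
  #7 pop 2: in=[-5,4] → [-5,4] (was [-4,3]); enqueue [1]
  #8 pop 3: in=[-5,4] → [-5,1] (no change)
  #9 pop 0: in=[-5,4] → [-5,4] (was [-4,3]); enqueue [2,3]
  #10 pop 1: in=[-5,4] → [-4,5] (was [-4,4]); enqueue [0]
  #11 pop 2: in=[-5,5] → [-5,5] (was [-5,4]); enqueue [1]
  #12 pop 3: in=[-5,5] → [-5,1] (no change)
  #13 pop 0: in=[-5,5] → [-5,5] (was [-5,4]); enqueue [2,3]
  #14 pop 1: in=[-5,5] → [-4,6] (was [-4,5]); enqueue [0]
  #15 pop 2: in=[-5,6] → [-5,6] (was [-5,5]); enqueue [1]
  #16 pop 3: in=[-5,6] → [-5,1] (no change)
  #17 pop 0: in=[-5,6] → [-5,6] (was [-5,5]); enqueue [2,3]
  #18 pop 1: in=[-5,6] → [-4,6] (no change)
  #19 pop 2: in=[-5,6] → [-5,6] (no change)
  #20 pop 3: in=[-5,6] → [-5,1] (no change)

Fixpoint:
  val[0] = [-5,6]
  val[1] = [-4,6]
  val[2] = [-5,6]
  val[3] = [-5,1]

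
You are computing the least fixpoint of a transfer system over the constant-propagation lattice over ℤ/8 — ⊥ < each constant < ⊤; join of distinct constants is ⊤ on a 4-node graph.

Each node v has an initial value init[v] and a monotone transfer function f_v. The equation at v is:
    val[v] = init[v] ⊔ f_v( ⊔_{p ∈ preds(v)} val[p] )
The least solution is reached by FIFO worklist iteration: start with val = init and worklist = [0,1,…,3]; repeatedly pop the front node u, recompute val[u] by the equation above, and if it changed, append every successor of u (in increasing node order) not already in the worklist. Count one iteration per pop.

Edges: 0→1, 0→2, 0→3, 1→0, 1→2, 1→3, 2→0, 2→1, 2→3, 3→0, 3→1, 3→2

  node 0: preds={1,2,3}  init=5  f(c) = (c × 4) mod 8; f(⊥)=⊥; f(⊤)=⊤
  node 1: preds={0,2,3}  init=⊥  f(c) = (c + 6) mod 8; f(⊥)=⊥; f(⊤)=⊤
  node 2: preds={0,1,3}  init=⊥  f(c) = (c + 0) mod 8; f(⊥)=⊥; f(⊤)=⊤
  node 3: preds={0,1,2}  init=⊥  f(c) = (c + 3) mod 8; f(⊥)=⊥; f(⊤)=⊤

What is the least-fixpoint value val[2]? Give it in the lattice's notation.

⊤

Trace (9 dequeues):
  [1] u=0 | in ⊥ | out 5 | ==
  [2] u=1 | in 5 | out 3 | prev ⊥ | push {0}
  [3] u=2 | in ⊤ | out ⊤ | prev ⊥ | push {1}
  [4] u=3 | in ⊤ | out ⊤ | prev ⊥ | push {2}
  [5] u=0 | in ⊤ | out ⊤ | prev 5 | push {3}
  [6] u=1 | in ⊤ | out ⊤ | prev 3 | push {0}
  [7] u=2 | in ⊤ | out ⊤ | ==
  [8] u=3 | in ⊤ | out ⊤ | ==
  [9] u=0 | in ⊤ | out ⊤ | ==

Converged values:
  [0] ⊤
  [1] ⊤
  [2] ⊤
  [3] ⊤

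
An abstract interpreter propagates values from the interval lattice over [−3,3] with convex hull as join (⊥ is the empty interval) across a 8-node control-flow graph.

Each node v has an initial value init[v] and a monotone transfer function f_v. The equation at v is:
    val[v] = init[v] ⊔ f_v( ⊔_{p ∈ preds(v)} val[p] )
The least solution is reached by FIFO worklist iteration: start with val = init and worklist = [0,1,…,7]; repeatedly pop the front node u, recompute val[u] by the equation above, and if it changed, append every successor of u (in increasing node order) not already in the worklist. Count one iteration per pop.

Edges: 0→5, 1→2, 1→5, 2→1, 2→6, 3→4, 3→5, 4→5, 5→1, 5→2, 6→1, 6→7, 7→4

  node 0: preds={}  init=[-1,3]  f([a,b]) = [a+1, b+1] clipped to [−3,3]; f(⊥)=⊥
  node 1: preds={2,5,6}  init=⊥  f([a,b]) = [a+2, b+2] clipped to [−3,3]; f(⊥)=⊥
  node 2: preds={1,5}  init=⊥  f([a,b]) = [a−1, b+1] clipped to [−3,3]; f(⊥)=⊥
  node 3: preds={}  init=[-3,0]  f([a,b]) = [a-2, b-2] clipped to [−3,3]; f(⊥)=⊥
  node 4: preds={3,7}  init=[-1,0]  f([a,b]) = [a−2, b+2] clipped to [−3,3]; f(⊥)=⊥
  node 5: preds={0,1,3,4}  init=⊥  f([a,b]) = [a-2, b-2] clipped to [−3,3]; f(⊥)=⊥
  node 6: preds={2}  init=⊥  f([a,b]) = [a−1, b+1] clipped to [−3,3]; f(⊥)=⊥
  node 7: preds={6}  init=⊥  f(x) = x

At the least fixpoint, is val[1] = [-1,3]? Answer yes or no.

Trace (17 dequeues):
  [1] u=0 | in ⊥ | out [-1,3] | ==
  [2] u=1 | in ⊥ | out ⊥ | ==
  [3] u=2 | in ⊥ | out ⊥ | ==
  [4] u=3 | in ⊥ | out [-3,0] | ==
  [5] u=4 | in [-3,0] | out [-3,2] | prev [-1,0] | push {}
  [6] u=5 | in [-3,3] | out [-3,1] | prev ⊥ | push {1,2}
  [7] u=6 | in ⊥ | out ⊥ | ==
  [8] u=7 | in ⊥ | out ⊥ | ==
  [9] u=1 | in [-3,1] | out [-1,3] | prev ⊥ | push {5}
  [10] u=2 | in [-3,3] | out [-3,3] | prev ⊥ | push {1,6}
  [11] u=5 | in [-3,3] | out [-3,1] | ==
  [12] u=1 | in [-3,3] | out [-1,3] | ==
  [13] u=6 | in [-3,3] | out [-3,3] | prev ⊥ | push {1,7}
  [14] u=1 | in [-3,3] | out [-1,3] | ==
  [15] u=7 | in [-3,3] | out [-3,3] | prev ⊥ | push {4}
  [16] u=4 | in [-3,3] | out [-3,3] | prev [-3,2] | push {5}
  [17] u=5 | in [-3,3] | out [-3,1] | ==

Converged values:
  [0] [-1,3]
  [1] [-1,3]
  [2] [-3,3]
  [3] [-3,0]
  [4] [-3,3]
  [5] [-3,1]
  [6] [-3,3]
  [7] [-3,3]

yes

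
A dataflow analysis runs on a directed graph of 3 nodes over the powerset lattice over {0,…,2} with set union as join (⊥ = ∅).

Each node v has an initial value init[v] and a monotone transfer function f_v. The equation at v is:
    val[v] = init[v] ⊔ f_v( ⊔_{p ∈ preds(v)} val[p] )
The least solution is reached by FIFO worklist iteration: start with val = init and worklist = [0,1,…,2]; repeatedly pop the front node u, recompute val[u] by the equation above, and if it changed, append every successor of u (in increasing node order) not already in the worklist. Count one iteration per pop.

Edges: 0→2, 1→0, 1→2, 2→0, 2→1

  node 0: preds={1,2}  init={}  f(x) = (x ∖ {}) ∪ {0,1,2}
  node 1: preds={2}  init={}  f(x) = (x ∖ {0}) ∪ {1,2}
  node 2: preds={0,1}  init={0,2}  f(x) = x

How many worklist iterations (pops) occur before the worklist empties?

5

Trace (5 dequeues):
  [1] u=0 | in {0,2} | out {0,1,2} | prev {} | push {}
  [2] u=1 | in {0,2} | out {1,2} | prev {} | push {0}
  [3] u=2 | in {0,1,2} | out {0,1,2} | prev {0,2} | push {1}
  [4] u=0 | in {0,1,2} | out {0,1,2} | ==
  [5] u=1 | in {0,1,2} | out {1,2} | ==

Converged values:
  [0] {0,1,2}
  [1] {1,2}
  [2] {0,1,2}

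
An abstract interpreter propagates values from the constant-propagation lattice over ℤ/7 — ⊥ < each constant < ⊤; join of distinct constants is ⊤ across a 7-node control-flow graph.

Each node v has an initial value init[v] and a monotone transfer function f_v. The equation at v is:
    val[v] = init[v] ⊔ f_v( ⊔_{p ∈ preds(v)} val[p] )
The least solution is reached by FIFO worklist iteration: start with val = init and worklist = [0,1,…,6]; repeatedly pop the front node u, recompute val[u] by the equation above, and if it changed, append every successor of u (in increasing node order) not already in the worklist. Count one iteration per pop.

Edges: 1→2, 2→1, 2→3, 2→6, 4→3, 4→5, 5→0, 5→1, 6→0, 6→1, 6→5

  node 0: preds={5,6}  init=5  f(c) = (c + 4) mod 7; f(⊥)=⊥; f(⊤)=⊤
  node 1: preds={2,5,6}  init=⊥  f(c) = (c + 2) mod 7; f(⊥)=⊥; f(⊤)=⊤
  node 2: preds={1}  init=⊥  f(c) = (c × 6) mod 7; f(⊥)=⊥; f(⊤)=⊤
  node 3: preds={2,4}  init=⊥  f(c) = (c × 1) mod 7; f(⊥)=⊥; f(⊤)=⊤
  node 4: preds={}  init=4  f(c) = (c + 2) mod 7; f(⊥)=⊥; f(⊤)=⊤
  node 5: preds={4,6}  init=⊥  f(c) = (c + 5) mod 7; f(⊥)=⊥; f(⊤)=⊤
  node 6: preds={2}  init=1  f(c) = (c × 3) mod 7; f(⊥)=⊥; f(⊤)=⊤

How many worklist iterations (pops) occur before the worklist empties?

Trace (14 dequeues):
  [1] u=0 | in 1 | out 5 | ==
  [2] u=1 | in 1 | out 3 | prev ⊥ | push {}
  [3] u=2 | in 3 | out 4 | prev ⊥ | push {1}
  [4] u=3 | in 4 | out 4 | prev ⊥ | push {}
  [5] u=4 | in ⊥ | out 4 | ==
  [6] u=5 | in ⊤ | out ⊤ | prev ⊥ | push {0}
  [7] u=6 | in 4 | out ⊤ | prev 1 | push {5}
  [8] u=1 | in ⊤ | out ⊤ | prev 3 | push {2}
  [9] u=0 | in ⊤ | out ⊤ | prev 5 | push {}
  [10] u=5 | in ⊤ | out ⊤ | ==
  [11] u=2 | in ⊤ | out ⊤ | prev 4 | push {1,3,6}
  [12] u=1 | in ⊤ | out ⊤ | ==
  [13] u=3 | in ⊤ | out ⊤ | prev 4 | push {}
  [14] u=6 | in ⊤ | out ⊤ | ==

Converged values:
  [0] ⊤
  [1] ⊤
  [2] ⊤
  [3] ⊤
  [4] 4
  [5] ⊤
  [6] ⊤

14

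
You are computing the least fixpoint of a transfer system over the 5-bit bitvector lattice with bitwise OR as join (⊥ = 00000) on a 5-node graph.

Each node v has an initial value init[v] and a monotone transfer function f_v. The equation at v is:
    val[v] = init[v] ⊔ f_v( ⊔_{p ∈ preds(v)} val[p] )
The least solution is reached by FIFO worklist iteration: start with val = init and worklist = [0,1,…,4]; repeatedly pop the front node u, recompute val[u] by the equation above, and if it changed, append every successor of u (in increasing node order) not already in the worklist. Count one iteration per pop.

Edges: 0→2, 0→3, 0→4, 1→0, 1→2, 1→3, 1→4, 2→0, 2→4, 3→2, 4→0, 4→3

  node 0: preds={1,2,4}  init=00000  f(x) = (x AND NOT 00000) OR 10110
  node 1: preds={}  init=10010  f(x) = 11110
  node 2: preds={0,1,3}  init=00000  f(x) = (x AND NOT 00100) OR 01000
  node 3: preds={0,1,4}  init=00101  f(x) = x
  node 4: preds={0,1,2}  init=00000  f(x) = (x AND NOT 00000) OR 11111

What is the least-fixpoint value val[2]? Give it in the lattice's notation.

11011

Worklist (9 pops):
  #1 pop 0: in=10010 → 10110 (was 00000); enqueue []
  #2 pop 1: in=00000 → 11110 (was 10010); enqueue [0]
  #3 pop 2: in=11111 → 11011 (was 00000); enqueue []
  #4 pop 3: in=11110 → 11111 (was 00101); enqueue [2]
  #5 pop 4: in=11111 → 11111 (was 00000); enqueue [3]
  #6 pop 0: in=11111 → 11111 (was 10110); enqueue [4]
  #7 pop 2: in=11111 → 11011 (no change)
  #8 pop 3: in=11111 → 11111 (no change)
  #9 pop 4: in=11111 → 11111 (no change)

Fixpoint:
  val[0] = 11111
  val[1] = 11110
  val[2] = 11011
  val[3] = 11111
  val[4] = 11111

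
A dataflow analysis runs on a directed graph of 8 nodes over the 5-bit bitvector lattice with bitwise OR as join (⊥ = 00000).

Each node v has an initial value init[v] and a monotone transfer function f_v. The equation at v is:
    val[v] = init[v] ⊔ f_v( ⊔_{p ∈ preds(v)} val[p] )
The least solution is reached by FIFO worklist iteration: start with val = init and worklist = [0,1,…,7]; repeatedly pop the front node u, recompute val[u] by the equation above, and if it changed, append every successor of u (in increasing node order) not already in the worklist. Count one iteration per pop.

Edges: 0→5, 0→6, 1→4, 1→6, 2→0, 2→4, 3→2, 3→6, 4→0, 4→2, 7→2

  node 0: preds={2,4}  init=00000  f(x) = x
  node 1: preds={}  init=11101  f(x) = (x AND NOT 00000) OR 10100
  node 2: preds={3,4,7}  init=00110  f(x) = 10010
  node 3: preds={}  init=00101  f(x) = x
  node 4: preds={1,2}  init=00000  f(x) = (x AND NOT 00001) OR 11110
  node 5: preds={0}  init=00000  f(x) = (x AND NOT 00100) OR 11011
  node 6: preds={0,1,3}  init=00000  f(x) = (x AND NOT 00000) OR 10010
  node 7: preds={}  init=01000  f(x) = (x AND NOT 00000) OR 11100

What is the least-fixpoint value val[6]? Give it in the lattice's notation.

11111

Trace (12 dequeues):
  [1] u=0 | in 00110 | out 00110 | prev 00000 | push {}
  [2] u=1 | in 00000 | out 11101 | ==
  [3] u=2 | in 01101 | out 10110 | prev 00110 | push {0}
  [4] u=3 | in 00000 | out 00101 | ==
  [5] u=4 | in 11111 | out 11110 | prev 00000 | push {2}
  [6] u=5 | in 00110 | out 11011 | prev 00000 | push {}
  [7] u=6 | in 11111 | out 11111 | prev 00000 | push {}
  [8] u=7 | in 00000 | out 11100 | prev 01000 | push {}
  [9] u=0 | in 11110 | out 11110 | prev 00110 | push {5,6}
  [10] u=2 | in 11111 | out 10110 | ==
  [11] u=5 | in 11110 | out 11011 | ==
  [12] u=6 | in 11111 | out 11111 | ==

Converged values:
  [0] 11110
  [1] 11101
  [2] 10110
  [3] 00101
  [4] 11110
  [5] 11011
  [6] 11111
  [7] 11100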